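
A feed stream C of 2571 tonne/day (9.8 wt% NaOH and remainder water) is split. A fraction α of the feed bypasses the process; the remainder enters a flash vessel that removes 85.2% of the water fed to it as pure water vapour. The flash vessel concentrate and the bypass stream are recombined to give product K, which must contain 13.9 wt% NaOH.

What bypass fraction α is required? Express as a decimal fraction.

All 2571×0.098 = 251.96 tonne/day of NaOH reaches K, so K = 251.96/0.139 = 1812.6 tonne/day and vapour = 758.35 tonne/day.
The evaporator receives (1−α)·2571 of feed at 0.902 water and removes 0.852 of that water:
0.852×0.902×(1−α)×2571 = 758.35
(1−α) = 758.35/1975.8 = 0.3838;  α = 0.6162.

0.616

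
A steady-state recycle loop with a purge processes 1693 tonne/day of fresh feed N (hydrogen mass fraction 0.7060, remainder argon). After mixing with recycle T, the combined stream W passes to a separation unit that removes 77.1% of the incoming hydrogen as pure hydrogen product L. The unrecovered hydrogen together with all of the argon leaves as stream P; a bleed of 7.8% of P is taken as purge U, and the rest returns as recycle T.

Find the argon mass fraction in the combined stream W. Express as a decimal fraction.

argon enters only via N and leaves only via the purge: 1693×0.294 = 0.078×(argon in P), and the separation unit passes all argon, so argon in W = argon in P = 6381.3 tonne/day.
hydrogen in W: m_A = 1693×0.706 + (1−0.078)·(1−0.771)·m_A, so m_A = 1195.3/0.7889 = 1515.2 tonne/day.
W = 1515.2 + 6381.3 = 7896.5 tonne/day.
argon fraction in W = 6381.3/7896.5 = 0.8081.

0.8081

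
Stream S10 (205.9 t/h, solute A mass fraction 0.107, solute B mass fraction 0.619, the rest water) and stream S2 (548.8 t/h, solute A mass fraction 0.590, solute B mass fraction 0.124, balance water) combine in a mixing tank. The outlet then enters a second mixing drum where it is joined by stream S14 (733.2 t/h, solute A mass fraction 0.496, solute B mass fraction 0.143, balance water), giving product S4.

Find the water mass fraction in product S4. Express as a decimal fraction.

0.321

Overall, product flow = 1487.9 t/h.
water in = 205.9×0.274 + 548.8×0.286 + 733.2×0.361 = 478.06 t/h.
water fraction in S4 = 0.321.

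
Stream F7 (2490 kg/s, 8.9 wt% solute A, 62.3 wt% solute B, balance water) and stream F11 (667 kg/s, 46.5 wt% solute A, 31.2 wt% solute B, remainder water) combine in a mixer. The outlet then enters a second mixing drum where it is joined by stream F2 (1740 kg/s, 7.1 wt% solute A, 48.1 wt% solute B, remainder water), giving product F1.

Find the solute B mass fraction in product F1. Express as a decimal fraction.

0.530

Overall, product flow = 4897 kg/s.
solute B in = 2490×0.623 + 667×0.312 + 1740×0.481 = 2596.3 kg/s.
solute B fraction in F1 = 0.530.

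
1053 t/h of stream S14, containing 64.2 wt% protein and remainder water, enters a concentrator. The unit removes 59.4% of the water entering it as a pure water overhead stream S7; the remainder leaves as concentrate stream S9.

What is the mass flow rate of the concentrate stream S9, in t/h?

829.1 t/h

water entering = 1053×0.358 = 376.97 t/h; overhead removed = 0.594×376.97 = 223.92 t/h.
Concentrate = 1053 − 223.92 = 829.08 t/h.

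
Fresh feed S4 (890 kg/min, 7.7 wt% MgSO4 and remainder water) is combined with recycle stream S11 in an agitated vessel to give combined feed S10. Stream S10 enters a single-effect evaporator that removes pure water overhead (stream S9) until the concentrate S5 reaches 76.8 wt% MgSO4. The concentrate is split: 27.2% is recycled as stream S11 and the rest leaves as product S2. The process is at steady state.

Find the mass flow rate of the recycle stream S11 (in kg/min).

Overall MgSO4 balance (none leaves overhead): MgSO4 in fresh feed = MgSO4 in product, i.e. 890×0.077 = (1−0.272)·S5·0.768.
S5 = 68.53/(0.768×0.728) = 122.57 kg/min.
Recycle S11 = 0.272×122.57 = 33.339 kg/min.

33.34 kg/min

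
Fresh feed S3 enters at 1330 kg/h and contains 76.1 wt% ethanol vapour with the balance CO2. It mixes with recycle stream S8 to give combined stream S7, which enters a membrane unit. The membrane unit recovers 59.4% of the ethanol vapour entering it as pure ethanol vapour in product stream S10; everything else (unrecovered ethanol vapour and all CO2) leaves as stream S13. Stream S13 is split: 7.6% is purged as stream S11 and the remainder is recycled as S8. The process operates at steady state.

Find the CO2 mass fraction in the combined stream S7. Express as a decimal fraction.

0.7208

CO2 enters only via S3 and leaves only via the purge: 1330×0.239 = 0.076×(CO2 in S13), and the membrane unit passes all CO2, so CO2 in S7 = CO2 in S13 = 4182.5 kg/h.
ethanol vapour in S7: m_A = 1330×0.761 + (1−0.076)·(1−0.594)·m_A, so m_A = 1012.1/0.6249 = 1619.8 kg/h.
S7 = 1619.8 + 4182.5 = 5802.3 kg/h.
CO2 fraction in S7 = 4182.5/5802.3 = 0.7208.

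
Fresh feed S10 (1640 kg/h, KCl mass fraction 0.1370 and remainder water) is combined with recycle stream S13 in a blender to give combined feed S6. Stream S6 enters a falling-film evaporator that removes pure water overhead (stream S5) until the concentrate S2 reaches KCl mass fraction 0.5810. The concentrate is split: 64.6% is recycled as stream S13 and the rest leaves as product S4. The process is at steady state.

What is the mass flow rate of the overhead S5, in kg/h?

1253 kg/h

Overall KCl balance (none leaves overhead): KCl in fresh feed = KCl in product, i.e. 1640×0.137 = (1−0.646)·S2·0.581.
S2 = 224.68/(0.581×0.354) = 1092.4 kg/h.
Recycle S13 = 0.646×1092.4 = 705.7 kg/h.
Combined feed S6 = 1640 + 705.7 = 2345.7 kg/h.
Overhead S5 = S6 − S2 = 2345.7 − 1092.4 = 1253.3 kg/h.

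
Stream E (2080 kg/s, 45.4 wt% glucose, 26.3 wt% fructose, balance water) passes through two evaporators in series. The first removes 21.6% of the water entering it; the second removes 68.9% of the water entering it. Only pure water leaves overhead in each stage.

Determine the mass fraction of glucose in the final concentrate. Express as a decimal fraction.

water in feed = 2080×0.283 = 588.64 kg/s.
After stage 1: water left = (1−0.216)×588.64 = 461.49; stream total = 1952.9 kg/s.
After stage 2: water left = (1−0.689)×461.49 = 143.52; final concentrate = 1634.9 kg/s.
glucose fraction = 944.32/1634.9 = 0.578.

0.578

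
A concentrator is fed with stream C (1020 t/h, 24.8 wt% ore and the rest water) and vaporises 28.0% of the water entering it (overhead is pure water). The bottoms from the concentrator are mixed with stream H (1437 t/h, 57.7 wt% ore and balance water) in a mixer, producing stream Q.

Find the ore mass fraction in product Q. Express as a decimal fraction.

0.483

Vapour removed = 0.280×0.752×1020 = 214.77 t/h; concentrate = 805.23 t/h.
ore reaching the mixer = 252.96 (from concentrate) + 1437×0.577 = 1082.1 t/h.
Product flow = 805.23 + 1437 = 2242.2 t/h; ore fraction = 0.483.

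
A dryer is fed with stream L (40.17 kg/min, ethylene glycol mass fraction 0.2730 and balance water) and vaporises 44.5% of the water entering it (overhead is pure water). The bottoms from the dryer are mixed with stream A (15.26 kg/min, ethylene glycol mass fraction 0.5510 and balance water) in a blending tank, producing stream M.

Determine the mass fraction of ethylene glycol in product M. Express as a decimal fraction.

0.4566

Vapour removed = 0.445×0.727×40.17 = 12.996 kg/min; concentrate = 27.174 kg/min.
ethylene glycol reaching the mixer = 10.966 (from concentrate) + 15.26×0.551 = 19.375 kg/min.
Product flow = 27.174 + 15.26 = 42.434 kg/min; ethylene glycol fraction = 0.4566.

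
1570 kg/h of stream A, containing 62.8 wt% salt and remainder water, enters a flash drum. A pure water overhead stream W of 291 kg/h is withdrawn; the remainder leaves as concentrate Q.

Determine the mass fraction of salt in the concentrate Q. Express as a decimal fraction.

0.771

salt is not removed: 1570×0.628 = 985.96 kg/h of salt enters Q.
Concentrate = 1570 − 291 = 1279 kg/h.
Mass fraction = 985.96/1279 = 0.771.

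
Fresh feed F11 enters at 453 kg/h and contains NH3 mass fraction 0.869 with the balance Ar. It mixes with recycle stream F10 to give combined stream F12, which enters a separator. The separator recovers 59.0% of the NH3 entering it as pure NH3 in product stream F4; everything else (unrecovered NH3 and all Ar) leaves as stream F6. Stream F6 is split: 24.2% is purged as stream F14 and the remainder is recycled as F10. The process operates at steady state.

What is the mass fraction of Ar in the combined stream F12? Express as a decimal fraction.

Ar enters only via F11 and leaves only via the purge: 453×0.131 = 0.242×(Ar in F6), and the separator passes all Ar, so Ar in F12 = Ar in F6 = 245.22 kg/h.
NH3 in F12: m_A = 453×0.869 + (1−0.242)·(1−0.590)·m_A, so m_A = 393.66/0.6892 = 571.16 kg/h.
F12 = 571.16 + 245.22 = 816.38 kg/h.
Ar fraction in F12 = 245.22/816.38 = 0.300.

0.300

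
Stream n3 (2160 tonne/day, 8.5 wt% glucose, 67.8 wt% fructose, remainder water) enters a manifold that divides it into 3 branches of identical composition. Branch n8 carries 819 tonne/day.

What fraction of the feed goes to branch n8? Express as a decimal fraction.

Fraction to n8 = 819/2160 = 0.3792.

0.379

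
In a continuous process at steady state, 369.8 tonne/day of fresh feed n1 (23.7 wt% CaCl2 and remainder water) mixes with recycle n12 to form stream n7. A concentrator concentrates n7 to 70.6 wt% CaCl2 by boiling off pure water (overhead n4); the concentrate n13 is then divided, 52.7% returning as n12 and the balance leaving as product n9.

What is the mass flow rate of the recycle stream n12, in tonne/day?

138.3 tonne/day

Overall CaCl2 balance (none leaves overhead): CaCl2 in fresh feed = CaCl2 in product, i.e. 369.8×0.237 = (1−0.527)·n13·0.706.
n13 = 87.643/(0.706×0.473) = 262.45 tonne/day.
Recycle n12 = 0.527×262.45 = 138.31 tonne/day.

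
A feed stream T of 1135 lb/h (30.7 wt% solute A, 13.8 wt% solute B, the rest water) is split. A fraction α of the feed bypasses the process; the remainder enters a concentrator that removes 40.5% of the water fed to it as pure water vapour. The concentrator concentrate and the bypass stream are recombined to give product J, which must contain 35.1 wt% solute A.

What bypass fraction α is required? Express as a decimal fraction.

All 1135×0.307 = 348.44 lb/h of solute A reaches J, so J = 348.44/0.351 = 992.72 lb/h and vapour = 142.28 lb/h.
The evaporator receives (1−α)·1135 of feed at 0.555 water and removes 0.405 of that water:
0.405×0.555×(1−α)×1135 = 142.28
(1−α) = 142.28/255.12 = 0.5577;  α = 0.4423.

0.442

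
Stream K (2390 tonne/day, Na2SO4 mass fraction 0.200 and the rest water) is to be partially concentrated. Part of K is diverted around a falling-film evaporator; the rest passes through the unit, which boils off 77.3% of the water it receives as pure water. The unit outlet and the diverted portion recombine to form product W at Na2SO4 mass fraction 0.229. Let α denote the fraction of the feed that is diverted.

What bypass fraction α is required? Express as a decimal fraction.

All 2390×0.200 = 478 tonne/day of Na2SO4 reaches W, so W = 478/0.229 = 2087.3 tonne/day and vapour = 302.66 tonne/day.
The evaporator receives (1−α)·2390 of feed at 0.800 water and removes 0.773 of that water:
0.773×0.800×(1−α)×2390 = 302.66
(1−α) = 302.66/1478 = 0.2048;  α = 0.7952.

0.795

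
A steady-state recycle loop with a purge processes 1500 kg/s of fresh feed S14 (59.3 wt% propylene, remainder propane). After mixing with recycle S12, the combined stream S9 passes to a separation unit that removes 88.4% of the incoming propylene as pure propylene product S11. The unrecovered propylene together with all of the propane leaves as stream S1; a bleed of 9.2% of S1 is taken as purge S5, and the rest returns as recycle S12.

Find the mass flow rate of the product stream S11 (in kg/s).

878.9 kg/s

propylene in S9: m_A = 1500×0.593 + (1−0.092)·(1−0.884)·m_A, so m_A = 889.5/0.8947 = 994.22 kg/s.
Product S11 = 0.884×994.22 = 878.89 kg/s.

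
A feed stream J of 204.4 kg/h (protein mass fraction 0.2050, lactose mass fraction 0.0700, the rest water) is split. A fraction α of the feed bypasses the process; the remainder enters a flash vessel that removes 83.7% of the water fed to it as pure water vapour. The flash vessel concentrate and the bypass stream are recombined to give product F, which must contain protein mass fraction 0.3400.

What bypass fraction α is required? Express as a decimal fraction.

0.346

All 204.4×0.205 = 41.902 kg/h of protein reaches F, so F = 41.902/0.340 = 123.24 kg/h and vapour = 81.159 kg/h.
The evaporator receives (1−α)·204.4 of feed at 0.725 water and removes 0.837 of that water:
0.837×0.725×(1−α)×204.4 = 81.159
(1−α) = 81.159/124.04 = 0.6543;  α = 0.3457.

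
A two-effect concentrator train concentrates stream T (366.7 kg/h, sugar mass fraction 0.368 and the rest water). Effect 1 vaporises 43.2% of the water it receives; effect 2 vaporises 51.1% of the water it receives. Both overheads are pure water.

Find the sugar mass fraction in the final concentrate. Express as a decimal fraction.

0.677

water in feed = 366.7×0.632 = 231.75 kg/h.
After stage 1: water left = (1−0.432)×231.75 = 131.64; stream total = 266.58 kg/h.
After stage 2: water left = (1−0.511)×131.64 = 64.37; final concentrate = 199.32 kg/h.
sugar fraction = 134.95/199.32 = 0.677.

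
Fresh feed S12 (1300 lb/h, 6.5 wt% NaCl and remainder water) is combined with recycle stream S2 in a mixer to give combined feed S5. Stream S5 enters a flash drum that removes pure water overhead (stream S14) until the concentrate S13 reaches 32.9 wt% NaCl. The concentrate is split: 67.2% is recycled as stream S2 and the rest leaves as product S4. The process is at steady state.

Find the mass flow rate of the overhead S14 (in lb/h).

Overall NaCl balance (none leaves overhead): NaCl in fresh feed = NaCl in product, i.e. 1300×0.065 = (1−0.672)·S13·0.329.
S13 = 84.5/(0.329×0.328) = 783.05 lb/h.
Recycle S2 = 0.672×783.05 = 526.21 lb/h.
Combined feed S5 = 1300 + 526.21 = 1826.2 lb/h.
Overhead S14 = S5 − S13 = 1826.2 − 783.05 = 1043.2 lb/h.

1043 lb/h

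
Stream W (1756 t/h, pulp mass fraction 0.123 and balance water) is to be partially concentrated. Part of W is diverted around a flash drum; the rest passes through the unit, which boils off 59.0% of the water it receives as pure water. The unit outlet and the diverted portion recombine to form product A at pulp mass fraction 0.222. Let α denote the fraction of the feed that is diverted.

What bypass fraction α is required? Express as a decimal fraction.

0.138

All 1756×0.123 = 215.99 t/h of pulp reaches A, so A = 215.99/0.222 = 972.92 t/h and vapour = 783.08 t/h.
The evaporator receives (1−α)·1756 of feed at 0.877 water and removes 0.590 of that water:
0.590×0.877×(1−α)×1756 = 783.08
(1−α) = 783.08/908.61 = 0.8618;  α = 0.1382.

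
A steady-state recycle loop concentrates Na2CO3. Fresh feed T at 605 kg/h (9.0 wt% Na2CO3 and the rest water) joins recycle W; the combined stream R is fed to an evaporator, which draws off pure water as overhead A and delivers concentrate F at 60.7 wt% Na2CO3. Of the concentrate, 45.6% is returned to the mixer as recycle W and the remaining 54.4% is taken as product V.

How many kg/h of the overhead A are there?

Overall Na2CO3 balance (none leaves overhead): Na2CO3 in fresh feed = Na2CO3 in product, i.e. 605×0.090 = (1−0.456)·F·0.607.
F = 54.45/(0.607×0.544) = 164.9 kg/h.
Recycle W = 0.456×164.9 = 75.193 kg/h.
Combined feed R = 605 + 75.193 = 680.19 kg/h.
Overhead A = R − F = 680.19 − 164.9 = 515.3 kg/h.

515.3 kg/h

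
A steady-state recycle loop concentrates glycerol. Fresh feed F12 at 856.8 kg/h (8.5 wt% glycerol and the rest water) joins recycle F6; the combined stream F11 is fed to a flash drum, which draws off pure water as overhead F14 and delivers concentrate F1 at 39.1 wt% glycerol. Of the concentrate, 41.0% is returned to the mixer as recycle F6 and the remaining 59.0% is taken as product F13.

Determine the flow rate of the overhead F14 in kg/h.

Overall glycerol balance (none leaves overhead): glycerol in fresh feed = glycerol in product, i.e. 856.8×0.085 = (1−0.410)·F1·0.391.
F1 = 72.828/(0.391×0.590) = 315.7 kg/h.
Recycle F6 = 0.410×315.7 = 129.44 kg/h.
Combined feed F11 = 856.8 + 129.44 = 986.24 kg/h.
Overhead F14 = F11 − F1 = 986.24 − 315.7 = 670.54 kg/h.

670.5 kg/h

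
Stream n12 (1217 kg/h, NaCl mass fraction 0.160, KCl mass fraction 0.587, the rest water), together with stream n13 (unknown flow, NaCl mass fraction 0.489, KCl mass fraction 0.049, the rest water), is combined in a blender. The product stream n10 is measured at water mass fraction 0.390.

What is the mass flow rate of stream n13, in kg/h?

2316 kg/h

Let n13 be the unknown flow. Total out = 1217 + n13.
water balance: 307.9 + 0.462·n13 = 0.390·(1217 + n13)
(0.462 − 0.390)·n13 = 0.390×1217 − 307.9 = 166.73
n13 = 166.73 / 0.072 = 2315.7 kg/h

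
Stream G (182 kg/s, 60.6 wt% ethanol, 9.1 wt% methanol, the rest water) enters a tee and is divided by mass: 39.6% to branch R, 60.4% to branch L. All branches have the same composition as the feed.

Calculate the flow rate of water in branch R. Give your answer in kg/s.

21.84 kg/s

Branch R total = 0.396×182 = 72.072 kg/s.
water in R = 0.303×72.072 = 21.838 kg/s.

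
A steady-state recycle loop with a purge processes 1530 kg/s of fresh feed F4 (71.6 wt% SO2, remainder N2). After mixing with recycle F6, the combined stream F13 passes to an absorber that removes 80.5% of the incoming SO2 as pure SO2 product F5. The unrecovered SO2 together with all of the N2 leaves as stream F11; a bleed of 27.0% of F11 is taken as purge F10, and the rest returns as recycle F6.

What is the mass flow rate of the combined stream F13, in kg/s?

N2 enters only via F4 and leaves only via the purge: 1530×0.284 = 0.270×(N2 in F11), and the absorber passes all N2, so N2 in F13 = N2 in F11 = 1609.3 kg/s.
SO2 in F13: m_A = 1530×0.716 + (1−0.270)·(1−0.805)·m_A, so m_A = 1095.5/0.8577 = 1277.3 kg/s.
F13 = 1277.3 + 1609.3 = 2886.6 kg/s.

2887 kg/s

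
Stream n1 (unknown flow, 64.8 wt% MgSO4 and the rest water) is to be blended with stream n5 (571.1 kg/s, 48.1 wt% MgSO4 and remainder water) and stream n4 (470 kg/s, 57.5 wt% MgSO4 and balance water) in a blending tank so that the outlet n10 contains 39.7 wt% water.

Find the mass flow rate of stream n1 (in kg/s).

1841 kg/s

Let n1 be the unknown flow. Total out = 1041.1 + n1.
water balance: 496.15 + 0.352·n1 = 0.397·(1041.1 + n1)
(0.352 − 0.397)·n1 = 0.397×1041.1 − 496.15 = -82.834
n1 = -82.834 / -0.045 = 1840.8 kg/s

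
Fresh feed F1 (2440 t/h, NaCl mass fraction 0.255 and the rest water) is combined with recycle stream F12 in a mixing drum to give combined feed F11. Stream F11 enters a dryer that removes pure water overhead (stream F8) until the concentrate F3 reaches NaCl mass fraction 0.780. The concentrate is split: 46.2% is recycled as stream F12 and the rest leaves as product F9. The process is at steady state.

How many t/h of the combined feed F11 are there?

Overall NaCl balance (none leaves overhead): NaCl in fresh feed = NaCl in product, i.e. 2440×0.255 = (1−0.462)·F3·0.780.
F3 = 622.2/(0.780×0.538) = 1482.7 t/h.
Recycle F12 = 0.462×1482.7 = 685.01 t/h.
Combined feed F11 = 2440 + 685.01 = 3125 t/h.

3125 t/h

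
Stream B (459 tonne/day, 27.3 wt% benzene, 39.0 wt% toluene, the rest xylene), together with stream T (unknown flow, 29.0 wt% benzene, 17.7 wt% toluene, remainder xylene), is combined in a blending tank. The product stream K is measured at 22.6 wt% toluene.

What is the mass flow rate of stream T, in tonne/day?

Let T be the unknown flow. Total out = 459 + T.
toluene balance: 179.01 + 0.177·T = 0.226·(459 + T)
(0.177 − 0.226)·T = 0.226×459 − 179.01 = -75.276
T = -75.276 / -0.049 = 1536.2 tonne/day

1536 tonne/day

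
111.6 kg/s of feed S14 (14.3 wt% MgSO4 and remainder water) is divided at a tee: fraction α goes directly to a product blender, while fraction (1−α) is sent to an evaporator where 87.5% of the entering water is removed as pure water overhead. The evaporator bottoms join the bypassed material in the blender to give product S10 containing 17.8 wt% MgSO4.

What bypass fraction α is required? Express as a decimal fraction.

0.738

All 111.6×0.143 = 15.959 kg/s of MgSO4 reaches S10, so S10 = 15.959/0.178 = 89.656 kg/s and vapour = 21.944 kg/s.
The evaporator receives (1−α)·111.6 of feed at 0.857 water and removes 0.875 of that water:
0.875×0.857×(1−α)×111.6 = 21.944
(1−α) = 21.944/83.686 = 0.2622;  α = 0.7378.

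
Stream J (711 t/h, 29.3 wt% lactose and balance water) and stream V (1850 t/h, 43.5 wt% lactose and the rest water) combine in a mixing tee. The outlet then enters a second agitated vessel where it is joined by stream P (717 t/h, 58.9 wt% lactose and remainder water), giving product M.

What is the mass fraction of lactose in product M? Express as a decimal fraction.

0.438

Overall, product flow = 3278 t/h.
lactose in = 711×0.293 + 1850×0.435 + 717×0.589 = 1435.4 t/h.
lactose fraction in M = 0.438.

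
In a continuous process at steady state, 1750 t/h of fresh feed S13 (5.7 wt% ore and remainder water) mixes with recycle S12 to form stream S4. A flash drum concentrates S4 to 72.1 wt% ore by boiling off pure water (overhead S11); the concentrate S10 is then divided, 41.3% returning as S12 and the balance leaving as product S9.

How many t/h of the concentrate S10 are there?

Overall ore balance (none leaves overhead): ore in fresh feed = ore in product, i.e. 1750×0.057 = (1−0.413)·S10·0.721.
S10 = 99.75/(0.721×0.587) = 235.69 t/h.

235.7 t/h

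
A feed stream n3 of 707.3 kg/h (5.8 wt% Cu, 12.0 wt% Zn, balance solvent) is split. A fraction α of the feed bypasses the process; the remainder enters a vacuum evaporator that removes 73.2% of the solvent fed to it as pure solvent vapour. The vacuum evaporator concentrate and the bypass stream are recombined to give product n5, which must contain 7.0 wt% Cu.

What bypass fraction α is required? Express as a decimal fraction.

All 707.3×0.058 = 41.023 kg/h of Cu reaches n5, so n5 = 41.023/0.070 = 586.05 kg/h and vapour = 121.25 kg/h.
The evaporator receives (1−α)·707.3 of feed at 0.822 solvent and removes 0.732 of that solvent:
0.732×0.822×(1−α)×707.3 = 121.25
(1−α) = 121.25/425.59 = 0.2849;  α = 0.7151.

0.715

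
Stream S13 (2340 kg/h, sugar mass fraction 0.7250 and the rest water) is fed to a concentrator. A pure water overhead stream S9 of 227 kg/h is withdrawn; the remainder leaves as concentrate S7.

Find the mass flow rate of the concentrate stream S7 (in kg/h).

Concentrate = 2340 − 227 = 2113 kg/h.

2113 kg/h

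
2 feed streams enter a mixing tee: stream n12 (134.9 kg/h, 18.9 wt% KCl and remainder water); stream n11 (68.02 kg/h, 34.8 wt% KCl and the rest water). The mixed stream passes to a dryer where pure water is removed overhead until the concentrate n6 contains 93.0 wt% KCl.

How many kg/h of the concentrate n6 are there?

KCl entering = 134.9×0.189 + 68.02×0.348 = 49.167 kg/h.
All KCl reports to n6, so n6 = 49.167/0.930 = 52.868 kg/h.

52.87 kg/h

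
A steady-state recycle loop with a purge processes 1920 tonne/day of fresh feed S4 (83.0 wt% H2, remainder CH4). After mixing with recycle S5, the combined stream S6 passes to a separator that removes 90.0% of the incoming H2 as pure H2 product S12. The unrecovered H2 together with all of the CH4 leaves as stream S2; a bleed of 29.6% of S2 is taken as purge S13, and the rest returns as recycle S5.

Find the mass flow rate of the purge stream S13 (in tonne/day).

377.1 tonne/day

CH4 enters only via S4 and leaves only via the purge: 1920×0.170 = 0.296×(CH4 in S2), and the separator passes all CH4, so CH4 in S6 = CH4 in S2 = 1102.7 tonne/day.
H2 in S6: m_A = 1920×0.830 + (1−0.296)·(1−0.900)·m_A, so m_A = 1593.6/0.9296 = 1714.3 tonne/day.
S2 = (1−0.900)×1714.3 + 1102.7 = 1274.1 tonne/day.
Purge S13 = 0.296×1274.1 = 377.14 tonne/day.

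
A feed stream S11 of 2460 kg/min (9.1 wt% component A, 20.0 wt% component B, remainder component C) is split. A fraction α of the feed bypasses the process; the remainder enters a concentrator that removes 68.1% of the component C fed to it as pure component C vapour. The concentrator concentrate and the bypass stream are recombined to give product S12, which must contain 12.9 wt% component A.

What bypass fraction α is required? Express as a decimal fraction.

All 2460×0.091 = 223.86 kg/min of component A reaches S12, so S12 = 223.86/0.129 = 1735.3 kg/min and vapour = 724.65 kg/min.
The evaporator receives (1−α)·2460 of feed at 0.709 component C and removes 0.681 of that component C:
0.681×0.709×(1−α)×2460 = 724.65
(1−α) = 724.65/1187.8 = 0.6101;  α = 0.3899.

0.390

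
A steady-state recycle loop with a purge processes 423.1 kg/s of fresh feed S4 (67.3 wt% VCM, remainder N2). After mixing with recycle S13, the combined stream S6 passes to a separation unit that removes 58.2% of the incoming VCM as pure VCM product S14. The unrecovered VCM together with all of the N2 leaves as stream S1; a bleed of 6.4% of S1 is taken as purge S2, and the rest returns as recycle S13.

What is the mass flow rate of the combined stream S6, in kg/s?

2630 kg/s

N2 enters only via S4 and leaves only via the purge: 423.1×0.327 = 0.064×(N2 in S1), and the separation unit passes all N2, so N2 in S6 = N2 in S1 = 2161.8 kg/s.
VCM in S6: m_A = 423.1×0.673 + (1−0.064)·(1−0.582)·m_A, so m_A = 284.75/0.6088 = 467.75 kg/s.
S6 = 467.75 + 2161.8 = 2629.5 kg/s.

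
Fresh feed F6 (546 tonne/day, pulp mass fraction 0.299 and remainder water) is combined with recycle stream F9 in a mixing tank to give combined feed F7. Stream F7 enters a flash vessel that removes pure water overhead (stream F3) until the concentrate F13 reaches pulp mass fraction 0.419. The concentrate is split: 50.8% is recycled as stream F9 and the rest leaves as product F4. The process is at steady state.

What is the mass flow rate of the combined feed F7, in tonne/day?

948.3 tonne/day

Overall pulp balance (none leaves overhead): pulp in fresh feed = pulp in product, i.e. 546×0.299 = (1−0.508)·F13·0.419.
F13 = 163.25/(0.419×0.492) = 791.93 tonne/day.
Recycle F9 = 0.508×791.93 = 402.3 tonne/day.
Combined feed F7 = 546 + 402.3 = 948.3 tonne/day.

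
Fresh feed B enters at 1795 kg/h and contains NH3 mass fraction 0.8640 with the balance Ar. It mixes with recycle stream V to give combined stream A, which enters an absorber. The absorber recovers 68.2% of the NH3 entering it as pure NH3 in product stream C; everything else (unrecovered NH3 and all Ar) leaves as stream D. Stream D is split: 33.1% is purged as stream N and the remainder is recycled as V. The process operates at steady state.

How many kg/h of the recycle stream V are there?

Ar enters only via B and leaves only via the purge: 1795×0.136 = 0.331×(Ar in D), and the absorber passes all Ar, so Ar in A = Ar in D = 737.52 kg/h.
NH3 in A: m_A = 1795×0.864 + (1−0.331)·(1−0.682)·m_A, so m_A = 1550.9/0.7873 = 1970 kg/h.
D = (1−0.682)×1970 + 737.52 = 1364 kg/h.
Recycle V = (1−0.331)×1364 = 912.5 kg/h.

912.5 kg/h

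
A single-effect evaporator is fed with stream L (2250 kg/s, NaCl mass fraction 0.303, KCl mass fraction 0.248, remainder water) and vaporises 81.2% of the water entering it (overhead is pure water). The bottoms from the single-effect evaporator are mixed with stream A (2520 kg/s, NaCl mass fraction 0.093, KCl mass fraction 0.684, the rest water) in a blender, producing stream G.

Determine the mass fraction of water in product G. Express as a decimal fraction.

Vapour removed = 0.812×0.449×2250 = 820.32 kg/s; concentrate = 1429.7 kg/s.
water reaching the mixer = 189.93 (from concentrate) + 2520×0.223 = 751.89 kg/s.
Product flow = 1429.7 + 2520 = 3949.7 kg/s; water fraction = 0.190.

0.190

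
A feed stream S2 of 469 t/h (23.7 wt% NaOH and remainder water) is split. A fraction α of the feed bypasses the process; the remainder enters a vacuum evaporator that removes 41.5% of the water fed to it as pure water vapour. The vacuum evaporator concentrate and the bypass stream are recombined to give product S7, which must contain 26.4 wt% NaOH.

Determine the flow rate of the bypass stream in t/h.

317.5 t/h

All 469×0.237 = 111.15 t/h of NaOH reaches S7, so S7 = 111.15/0.264 = 421.03 t/h and vapour = 47.966 t/h.
The evaporator receives (1−α)·469 of feed at 0.763 water and removes 0.415 of that water:
0.415×0.763×(1−α)×469 = 47.966
(1−α) = 47.966/148.51 = 0.3230;  α = 0.6770.
Bypass flow = 0.6770×469 = 317.52 t/h.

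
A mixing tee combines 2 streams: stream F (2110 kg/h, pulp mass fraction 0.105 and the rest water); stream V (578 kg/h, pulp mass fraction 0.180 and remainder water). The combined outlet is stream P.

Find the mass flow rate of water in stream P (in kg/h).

water out = water in = 2110×0.895 + 578×0.820 = 2362.4 kg/h.

2362 kg/h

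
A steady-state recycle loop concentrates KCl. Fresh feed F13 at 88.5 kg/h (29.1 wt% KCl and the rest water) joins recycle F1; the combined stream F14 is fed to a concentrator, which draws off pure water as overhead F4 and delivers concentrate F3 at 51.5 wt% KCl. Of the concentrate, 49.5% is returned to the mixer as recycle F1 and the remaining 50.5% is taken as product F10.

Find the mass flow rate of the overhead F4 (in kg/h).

38.49 kg/h

Overall KCl balance (none leaves overhead): KCl in fresh feed = KCl in product, i.e. 88.5×0.291 = (1−0.495)·F3·0.515.
F3 = 25.753/(0.515×0.505) = 99.023 kg/h.
Recycle F1 = 0.495×99.023 = 49.017 kg/h.
Combined feed F14 = 88.5 + 49.017 = 137.52 kg/h.
Overhead F4 = F14 − F3 = 137.52 − 99.023 = 38.493 kg/h.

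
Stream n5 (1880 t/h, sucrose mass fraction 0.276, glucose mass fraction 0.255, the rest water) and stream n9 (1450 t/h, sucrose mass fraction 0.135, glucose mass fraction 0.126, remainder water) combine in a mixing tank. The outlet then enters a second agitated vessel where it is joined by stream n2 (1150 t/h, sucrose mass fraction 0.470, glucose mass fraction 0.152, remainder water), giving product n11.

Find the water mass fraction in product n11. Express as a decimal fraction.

0.533

Overall, product flow = 4480 t/h.
water in = 1880×0.469 + 1450×0.739 + 1150×0.378 = 2388 t/h.
water fraction in n11 = 0.533.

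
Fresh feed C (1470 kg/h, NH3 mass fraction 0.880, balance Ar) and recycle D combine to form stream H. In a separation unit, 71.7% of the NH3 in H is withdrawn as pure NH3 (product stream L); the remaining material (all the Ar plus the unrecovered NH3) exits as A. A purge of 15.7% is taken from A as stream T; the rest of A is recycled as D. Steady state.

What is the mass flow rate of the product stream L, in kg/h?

NH3 in H: m_A = 1470×0.880 + (1−0.157)·(1−0.717)·m_A, so m_A = 1293.6/0.7614 = 1698.9 kg/h.
Product L = 0.717×1698.9 = 1218.1 kg/h.

1218 kg/h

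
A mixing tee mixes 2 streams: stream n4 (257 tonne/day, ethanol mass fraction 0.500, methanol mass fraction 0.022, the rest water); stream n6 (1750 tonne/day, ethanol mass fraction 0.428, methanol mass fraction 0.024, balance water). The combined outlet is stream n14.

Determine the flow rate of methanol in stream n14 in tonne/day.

methanol out = methanol in = 257×0.022 + 1750×0.024 = 47.654 tonne/day.

47.65 tonne/day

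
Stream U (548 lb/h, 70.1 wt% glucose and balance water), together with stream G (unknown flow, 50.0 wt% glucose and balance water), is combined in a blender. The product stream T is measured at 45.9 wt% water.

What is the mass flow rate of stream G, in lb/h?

Let G be the unknown flow. Total out = 548 + G.
water balance: 163.85 + 0.500·G = 0.459·(548 + G)
(0.500 − 0.459)·G = 0.459×548 − 163.85 = 87.68
G = 87.68 / 0.041 = 2138.5 lb/h

2139 lb/h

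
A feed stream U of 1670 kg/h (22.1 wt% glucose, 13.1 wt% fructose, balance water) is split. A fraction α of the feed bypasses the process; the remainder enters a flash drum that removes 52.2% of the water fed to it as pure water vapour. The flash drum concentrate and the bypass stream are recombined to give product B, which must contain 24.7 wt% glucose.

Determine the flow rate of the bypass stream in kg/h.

All 1670×0.221 = 369.07 kg/h of glucose reaches B, so B = 369.07/0.247 = 1494.2 kg/h and vapour = 175.79 kg/h.
The evaporator receives (1−α)·1670 of feed at 0.648 water and removes 0.522 of that water:
0.522×0.648×(1−α)×1670 = 175.79
(1−α) = 175.79/564.89 = 0.3112;  α = 0.6888.
Bypass flow = 0.6888×1670 = 1150.3 kg/h.

1150 kg/h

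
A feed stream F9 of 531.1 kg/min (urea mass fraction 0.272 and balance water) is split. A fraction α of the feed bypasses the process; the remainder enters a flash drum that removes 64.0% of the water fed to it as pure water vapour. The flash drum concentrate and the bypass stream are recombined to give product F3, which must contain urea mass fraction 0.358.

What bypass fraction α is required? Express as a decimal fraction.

All 531.1×0.272 = 144.46 kg/min of urea reaches F3, so F3 = 144.46/0.358 = 403.52 kg/min and vapour = 127.58 kg/min.
The evaporator receives (1−α)·531.1 of feed at 0.728 water and removes 0.640 of that water:
0.640×0.728×(1−α)×531.1 = 127.58
(1−α) = 127.58/247.45 = 0.5156;  α = 0.4844.

0.484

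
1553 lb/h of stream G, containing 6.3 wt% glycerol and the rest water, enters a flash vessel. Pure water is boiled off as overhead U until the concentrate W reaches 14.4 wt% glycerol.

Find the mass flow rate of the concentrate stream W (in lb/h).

glycerol is conserved: 1553×0.063 = 97.839 lb/h all reports to the concentrate.
Concentrate = 97.839/(target fraction) = 679.44 lb/h.

679.4 lb/h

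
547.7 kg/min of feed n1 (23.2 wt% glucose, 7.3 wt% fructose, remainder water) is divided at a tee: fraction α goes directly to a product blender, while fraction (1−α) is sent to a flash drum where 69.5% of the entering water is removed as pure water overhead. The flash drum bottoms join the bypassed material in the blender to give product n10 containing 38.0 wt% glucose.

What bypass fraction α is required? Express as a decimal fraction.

0.194

All 547.7×0.232 = 127.07 kg/min of glucose reaches n10, so n10 = 127.07/0.380 = 334.39 kg/min and vapour = 213.31 kg/min.
The evaporator receives (1−α)·547.7 of feed at 0.695 water and removes 0.695 of that water:
0.695×0.695×(1−α)×547.7 = 213.31
(1−α) = 213.31/264.55 = 0.8063;  α = 0.1937.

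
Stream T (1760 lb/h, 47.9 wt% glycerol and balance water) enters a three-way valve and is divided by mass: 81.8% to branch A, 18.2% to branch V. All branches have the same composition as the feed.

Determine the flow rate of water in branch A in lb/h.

Branch A total = 0.818×1760 = 1439.7 lb/h.
water in A = 0.521×1439.7 = 750.07 lb/h.

750.1 lb/h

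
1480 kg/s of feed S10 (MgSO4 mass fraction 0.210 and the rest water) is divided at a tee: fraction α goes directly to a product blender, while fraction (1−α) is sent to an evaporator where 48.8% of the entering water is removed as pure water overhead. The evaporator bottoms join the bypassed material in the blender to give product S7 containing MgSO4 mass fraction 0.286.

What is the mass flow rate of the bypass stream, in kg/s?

All 1480×0.210 = 310.8 kg/s of MgSO4 reaches S7, so S7 = 310.8/0.286 = 1086.7 kg/s and vapour = 393.29 kg/s.
The evaporator receives (1−α)·1480 of feed at 0.790 water and removes 0.488 of that water:
0.488×0.790×(1−α)×1480 = 393.29
(1−α) = 393.29/570.57 = 0.6893;  α = 0.3107.
Bypass flow = 0.3107×1480 = 459.85 kg/s.

459.9 kg/s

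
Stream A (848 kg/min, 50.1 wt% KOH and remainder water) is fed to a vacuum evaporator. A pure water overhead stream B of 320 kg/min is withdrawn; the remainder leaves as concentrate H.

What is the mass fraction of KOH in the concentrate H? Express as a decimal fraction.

KOH is not removed: 848×0.501 = 424.85 kg/min of KOH enters H.
Concentrate = 848 − 320 = 528 kg/min.
Mass fraction = 424.85/528 = 0.805.

0.805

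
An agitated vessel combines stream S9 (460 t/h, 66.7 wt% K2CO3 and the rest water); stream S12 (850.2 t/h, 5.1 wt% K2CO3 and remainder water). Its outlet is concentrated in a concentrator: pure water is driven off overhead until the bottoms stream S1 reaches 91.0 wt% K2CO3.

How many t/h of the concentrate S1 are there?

K2CO3 entering = 460×0.667 + 850.2×0.051 = 350.18 t/h.
All K2CO3 reports to S1, so S1 = 350.18/0.910 = 384.81 t/h.

384.8 t/h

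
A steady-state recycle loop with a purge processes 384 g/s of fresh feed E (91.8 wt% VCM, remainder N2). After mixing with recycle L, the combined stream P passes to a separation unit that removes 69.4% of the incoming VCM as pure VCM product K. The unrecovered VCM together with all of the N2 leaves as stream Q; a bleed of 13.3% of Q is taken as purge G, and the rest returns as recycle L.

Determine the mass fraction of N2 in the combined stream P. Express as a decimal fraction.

N2 enters only via E and leaves only via the purge: 384×0.082 = 0.133×(N2 in Q), and the separation unit passes all N2, so N2 in P = N2 in Q = 236.75 g/s.
VCM in P: m_A = 384×0.918 + (1−0.133)·(1−0.694)·m_A, so m_A = 352.51/0.7347 = 479.81 g/s.
P = 479.81 + 236.75 = 716.56 g/s.
N2 fraction in P = 236.75/716.56 = 0.330.

0.330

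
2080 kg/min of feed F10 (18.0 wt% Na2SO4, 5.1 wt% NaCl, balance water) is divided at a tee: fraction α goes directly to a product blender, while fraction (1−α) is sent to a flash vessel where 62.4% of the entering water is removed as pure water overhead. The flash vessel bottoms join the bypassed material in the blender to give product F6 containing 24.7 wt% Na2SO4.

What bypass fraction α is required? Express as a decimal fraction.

All 2080×0.180 = 374.4 kg/min of Na2SO4 reaches F6, so F6 = 374.4/0.247 = 1515.8 kg/min and vapour = 564.21 kg/min.
The evaporator receives (1−α)·2080 of feed at 0.769 water and removes 0.624 of that water:
0.624×0.769×(1−α)×2080 = 564.21
(1−α) = 564.21/998.1 = 0.5653;  α = 0.4347.

0.435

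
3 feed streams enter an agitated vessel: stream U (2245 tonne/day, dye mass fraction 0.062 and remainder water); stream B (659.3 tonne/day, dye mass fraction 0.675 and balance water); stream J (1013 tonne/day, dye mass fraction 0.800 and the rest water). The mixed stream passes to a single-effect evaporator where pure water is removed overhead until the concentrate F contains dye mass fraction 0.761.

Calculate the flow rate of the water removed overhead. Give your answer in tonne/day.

dye entering = 2245×0.062 + 659.3×0.675 + 1013×0.800 = 1394.6 tonne/day.
All dye reports to F, so F = 1394.6/0.761 = 1832.6 tonne/day.
Total feed = 3917.3 tonne/day; overhead = 3917.3 − 1832.6 = 2084.7 tonne/day.

2085 tonne/day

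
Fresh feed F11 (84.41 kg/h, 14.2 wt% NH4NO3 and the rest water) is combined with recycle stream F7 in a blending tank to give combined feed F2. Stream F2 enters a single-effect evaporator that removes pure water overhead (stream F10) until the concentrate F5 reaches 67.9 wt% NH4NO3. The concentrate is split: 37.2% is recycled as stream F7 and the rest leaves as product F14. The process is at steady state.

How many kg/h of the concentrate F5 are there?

28.11 kg/h

Overall NH4NO3 balance (none leaves overhead): NH4NO3 in fresh feed = NH4NO3 in product, i.e. 84.41×0.142 = (1−0.372)·F5·0.679.
F5 = 11.986/(0.679×0.628) = 28.109 kg/h.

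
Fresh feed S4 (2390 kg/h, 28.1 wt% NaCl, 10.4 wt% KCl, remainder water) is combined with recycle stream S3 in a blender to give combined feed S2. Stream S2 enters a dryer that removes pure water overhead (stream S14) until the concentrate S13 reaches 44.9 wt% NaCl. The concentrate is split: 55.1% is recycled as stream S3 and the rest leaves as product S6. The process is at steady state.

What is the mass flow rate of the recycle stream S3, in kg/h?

1836 kg/h

Overall NaCl balance (none leaves overhead): NaCl in fresh feed = NaCl in product, i.e. 2390×0.281 = (1−0.551)·S13·0.449.
S13 = 671.59/(0.449×0.449) = 3331.3 kg/h.
Recycle S3 = 0.551×3331.3 = 1835.5 kg/h.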